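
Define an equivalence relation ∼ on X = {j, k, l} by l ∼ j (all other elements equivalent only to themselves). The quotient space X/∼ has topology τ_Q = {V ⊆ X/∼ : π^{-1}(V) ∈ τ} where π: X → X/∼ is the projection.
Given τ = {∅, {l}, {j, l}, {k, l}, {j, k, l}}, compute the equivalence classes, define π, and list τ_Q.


X/∼ = {[j=l], [k]}; |τ_Q| = 3.

Equivalence classes: [j=l], [k].
Quotient map π: X → X/∼ sends j ↦ [j=l], k ↦ [k], l ↦ [j=l].
For each subset V ⊆ X/∼, compute π^{-1}(V) ⊆ X and check whether π^{-1}(V) ∈ τ. V is open in τ_Q iff π^{-1}(V) ∈ τ.
  V = {}: π^{-1}(V) = ∅ ∈ τ ✓.
  V = {[j=l]}: π^{-1}(V) = {j, l} ∈ τ ✓.
  V = {[k]}: π^{-1}(V) = {k} ∉ τ ✗.
  V = {[j=l], [k]}: π^{-1}(V) = {j, k, l} ∈ τ ✓.
Open sets in the quotient: τ_Q = {{}, {[j=l]}, {[j=l], [k]}} (3 elements).


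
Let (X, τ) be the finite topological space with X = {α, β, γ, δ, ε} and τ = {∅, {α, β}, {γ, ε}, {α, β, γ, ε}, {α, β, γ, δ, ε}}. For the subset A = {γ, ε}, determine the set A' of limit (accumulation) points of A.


A' = {γ, δ, ε}

For each x ∈ X, list the open sets U ∈ τ with x ∈ U, then check whether U ∩ (A ∖ {x}) ≠ ∅ for every such U.
  x = α: open {α, β} ∋ x has {α, β} ∩ (A ∖ {α}) = ∅, so x is NOT a limit point.
  x = β: open {α, β} ∋ x has {α, β} ∩ (A ∖ {β}) = ∅, so x is NOT a limit point.
  x = γ: opens ∋ x are {γ, ε}, {α, β, γ, ε}, {α, β, γ, δ, ε}; each meets A ∖ {γ}, so x IS a limit point.
  x = δ: opens ∋ x are {α, β, γ, δ, ε}; each meets A ∖ {δ}, so x IS a limit point.
  x = ε: opens ∋ x are {γ, ε}, {α, β, γ, ε}, {α, β, γ, δ, ε}; each meets A ∖ {ε}, so x IS a limit point.
Collecting: A' = {γ, δ, ε}.


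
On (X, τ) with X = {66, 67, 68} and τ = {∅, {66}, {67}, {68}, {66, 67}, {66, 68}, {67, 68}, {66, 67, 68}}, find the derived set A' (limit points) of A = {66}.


A' = ∅

For each x ∈ X, list the open sets U ∈ τ with x ∈ U, then check whether U ∩ (A ∖ {x}) ≠ ∅ for every such U.
  x = 66: open {66} ∋ x has {66} ∩ (A ∖ {66}) = ∅, so x is NOT a limit point.
  x = 67: open {67} ∋ x has {67} ∩ (A ∖ {67}) = ∅, so x is NOT a limit point.
  x = 68: open {68} ∋ x has {68} ∩ (A ∖ {68}) = ∅, so x is NOT a limit point.
Collecting: A' = ∅.


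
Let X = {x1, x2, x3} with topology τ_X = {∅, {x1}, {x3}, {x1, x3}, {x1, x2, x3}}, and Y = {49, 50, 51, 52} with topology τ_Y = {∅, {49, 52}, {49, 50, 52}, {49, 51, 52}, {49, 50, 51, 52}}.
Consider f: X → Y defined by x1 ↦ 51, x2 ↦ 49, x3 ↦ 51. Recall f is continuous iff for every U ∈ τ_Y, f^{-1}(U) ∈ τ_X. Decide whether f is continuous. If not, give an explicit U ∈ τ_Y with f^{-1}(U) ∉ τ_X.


f is NOT continuous.

Compute f^{-1}(U) for each U ∈ τ_Y:
  U = ∅: f^{-1}(U) = ∅ ∈ τ_X ✓.
  U = {49, 52}: f^{-1}(U) = {x2} ∉ τ_X ✗.
  U = {49, 50, 52}: f^{-1}(U) = {x2} ∉ τ_X ✗.
  U = {49, 51, 52}: f^{-1}(U) = {x1, x2, x3} ∈ τ_X ✓.
  U = {49, 50, 51, 52}: f^{-1}(U) = {x1, x2, x3} ∈ τ_X ✓.
Found U = {49, 52} with f^{-1}(U) = {x2} not in τ_X. Therefore f is NOT continuous.


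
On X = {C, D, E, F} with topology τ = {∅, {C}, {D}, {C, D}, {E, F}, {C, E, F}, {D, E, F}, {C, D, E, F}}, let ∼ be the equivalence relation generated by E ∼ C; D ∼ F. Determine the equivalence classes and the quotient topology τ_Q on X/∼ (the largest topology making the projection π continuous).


X/∼ = {[C=E], [D=F]}; |τ_Q| = 2.

Equivalence classes: [C=E], [D=F].
Quotient map π: X → X/∼ sends C ↦ [C=E], D ↦ [D=F], E ↦ [C=E], F ↦ [D=F].
For each subset V ⊆ X/∼, compute π^{-1}(V) ⊆ X and check whether π^{-1}(V) ∈ τ. V is open in τ_Q iff π^{-1}(V) ∈ τ.
  V = {}: π^{-1}(V) = ∅ ∈ τ ✓.
  V = {[C=E]}: π^{-1}(V) = {C, E} ∉ τ ✗.
  V = {[D=F]}: π^{-1}(V) = {D, F} ∉ τ ✗.
  V = {[C=E], [D=F]}: π^{-1}(V) = {C, D, E, F} ∈ τ ✓.
Open sets in the quotient: τ_Q = {{}, {[C=E], [D=F]}} (2 elements).


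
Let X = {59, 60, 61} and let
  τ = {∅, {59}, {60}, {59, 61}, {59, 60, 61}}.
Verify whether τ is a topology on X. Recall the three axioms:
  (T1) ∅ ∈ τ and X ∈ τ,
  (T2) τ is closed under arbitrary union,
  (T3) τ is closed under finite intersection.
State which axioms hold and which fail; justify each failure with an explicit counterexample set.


τ is NOT a topology on X.

Axiom (T1): ∅ ∈ τ? Yes; X ∈ τ? Yes.
Axiom (T2/T3): check pairwise unions and intersections of members of τ.
Counterexample for (T2): {59} ∪ {60} = {59, 60} ∉ τ. Therefore τ is NOT a topology.


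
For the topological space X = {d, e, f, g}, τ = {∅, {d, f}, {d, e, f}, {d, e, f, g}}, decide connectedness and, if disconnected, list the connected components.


(X, τ) is connected.

Find clopen sets (U ∈ τ with X ∖ U ∈ τ):
  U = ∅, X ∖ U = {d, e, f, g} — both open, so U is clopen.
  U = {d, e, f, g}, X ∖ U = ∅ — both open, so U is clopen.
Only trivial clopens (∅ and X) exist, so (X, τ) is connected.
Compute connected components by grouping points that agree on all clopens:
  component: {d, e, f, g}


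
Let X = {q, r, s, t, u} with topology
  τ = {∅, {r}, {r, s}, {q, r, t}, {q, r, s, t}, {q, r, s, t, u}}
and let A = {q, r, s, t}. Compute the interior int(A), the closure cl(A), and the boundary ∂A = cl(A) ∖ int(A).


int(A) = {q, r, s, t}, cl(A) = {q, r, s, t, u}, ∂A = {u}.

Closed sets in (X, τ) are complements of opens:
  closed(X, τ) = {∅, {u}, {s, u}, {q, t, u}, {q, s, t, u}, {q, r, s, t, u}}.
int(A) = ⋃ {U ∈ τ : U ⊆ A}. Opens contained in A: ∅, {r}, {r, s}, {q, r, t}, {q, r, s, t}.
Taking the union of these: int(A) = {q, r, s, t}.
cl(A) = ⋂ {C closed : A ⊆ C}. Closed sets containing A: {q, r, s, t, u}.
Intersecting these: cl(A) = {q, r, s, t, u}.
∂A = cl(A) ∖ int(A) = {q, r, s, t, u} ∖ {q, r, s, t} = {u}.


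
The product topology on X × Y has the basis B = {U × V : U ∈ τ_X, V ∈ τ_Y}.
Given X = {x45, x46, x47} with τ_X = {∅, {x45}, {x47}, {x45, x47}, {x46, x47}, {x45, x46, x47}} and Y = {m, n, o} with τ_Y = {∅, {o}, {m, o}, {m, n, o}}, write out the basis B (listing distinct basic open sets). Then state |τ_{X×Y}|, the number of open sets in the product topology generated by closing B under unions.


Basis B = {∅ × ∅, {x45} × {o}, {x47} × {o}, {x45} × {m, o}, {x45, x47} × {o}, {x46, x47} × {o}, {x47} × {m, o}, {x45} × {m, n, o}, {x45, x46, x47} × {o}, {x47} × {m, n, o}, {x45, x47} × {m, o}, {x46, x47} × {m, o}, {x45, x47} × {m, n, o}, {x45, x46, x47} × {m, o}, {x46, x47} × {m, n, o}, {x45, x46, x47} × {m, n, o}}; |τ_{X×Y}| = 40.

Enumerate products U × V with U ∈ τ_X, V ∈ τ_Y (deduplicated):
  ∅ × ∅ = {} (∅)
  {x45} × {o} = {(x45,o)}
  {x47} × {o} = {(x47,o)}
  {x45} × {m, o} = {(x45,m), (x45,o)}
  {x45, x47} × {o} = {(x45,o), (x47,o)}
  {x46, x47} × {o} = {(x46,o), (x47,o)}
  {x47} × {m, o} = {(x47,m), (x47,o)}
  {x45} × {m, n, o} = {(x45,m), (x45,n), (x45,o)}
  {x45, x46, x47} × {o} = {(x45,o), (x46,o), (x47,o)}
  {x47} × {m, n, o} = {(x47,m), (x47,n), (x47,o)}
  {x45, x47} × {m, o} = {(x45,m), (x45,o), (x47,m), (x47,o)}
  {x46, x47} × {m, o} = {(x46,m), (x46,o), (x47,m), (x47,o)}
  {x45, x47} × {m, n, o} = {(x45,m), (x45,n), (x45,o), (x47,m), (x47,n), (x47,o)}
  {x45, x46, x47} × {m, o} = {(x45,m), (x45,o), (x46,m), (x46,o), (x47,m), (x47,o)}
  {x46, x47} × {m, n, o} = {(x46,m), (x46,n), (x46,o), (x47,m), (x47,n), (x47,o)}
  {x45, x46, x47} × {m, n, o} = {(x45,m), (x45,n), (x45,o), (x46,m), (x46,n), (x46,o), (x47,m), (x47,n), (x47,o)}
These 16 distinct sets form the basis B.
Close under arbitrary unions to get τ_{X×Y}; counting gives |τ_{X×Y}| = 40.


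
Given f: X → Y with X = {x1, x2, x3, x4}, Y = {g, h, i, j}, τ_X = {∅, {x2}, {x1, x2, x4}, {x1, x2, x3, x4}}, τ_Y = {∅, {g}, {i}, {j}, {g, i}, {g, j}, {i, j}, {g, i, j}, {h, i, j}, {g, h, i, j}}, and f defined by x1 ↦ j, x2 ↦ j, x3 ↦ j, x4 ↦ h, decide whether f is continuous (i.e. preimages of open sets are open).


f is NOT continuous.

Compute f^{-1}(U) for each U ∈ τ_Y:
  U = ∅: f^{-1}(U) = ∅ ∈ τ_X ✓.
  U = {g}: f^{-1}(U) = ∅ ∈ τ_X ✓.
  U = {i}: f^{-1}(U) = ∅ ∈ τ_X ✓.
  U = {j}: f^{-1}(U) = {x1, x2, x3} ∉ τ_X ✗.
  U = {g, i}: f^{-1}(U) = ∅ ∈ τ_X ✓.
  U = {g, j}: f^{-1}(U) = {x1, x2, x3} ∉ τ_X ✗.
  U = {i, j}: f^{-1}(U) = {x1, x2, x3} ∉ τ_X ✗.
  U = {g, i, j}: f^{-1}(U) = {x1, x2, x3} ∉ τ_X ✗.
  U = {h, i, j}: f^{-1}(U) = {x1, x2, x3, x4} ∈ τ_X ✓.
  U = {g, h, i, j}: f^{-1}(U) = {x1, x2, x3, x4} ∈ τ_X ✓.
Found U = {j} with f^{-1}(U) = {x1, x2, x3} not in τ_X. Therefore f is NOT continuous.


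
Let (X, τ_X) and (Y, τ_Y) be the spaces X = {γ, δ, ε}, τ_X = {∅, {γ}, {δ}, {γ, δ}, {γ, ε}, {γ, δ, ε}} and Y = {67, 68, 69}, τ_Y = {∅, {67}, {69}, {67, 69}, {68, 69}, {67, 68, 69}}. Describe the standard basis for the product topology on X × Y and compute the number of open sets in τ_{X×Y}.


Basis B = {∅ × ∅, {γ} × {67}, {γ} × {69}, {δ} × {67}, {δ} × {69}, {γ} × {67, 69}, {γ, δ} × {67}, {γ, ε} × {67}, {γ} × {68, 69}, {γ, δ} × {69}, {γ, ε} × {69}, {δ} × {67, 69}, {δ} × {68, 69}, {γ} × {67, 68, 69}, {γ, δ, ε} × {67}, {γ, δ, ε} × {69}, {δ} × {67, 68, 69}, {γ, δ} × {67, 69}, {γ, ε} × {67, 69}, {γ, δ} × {68, 69}, {γ, ε} × {68, 69}, {γ, δ} × {67, 68, 69}, {γ, ε} × {67, 68, 69}, {γ, δ, ε} × {67, 69}, {γ, δ, ε} × {68, 69}, {γ, δ, ε} × {67, 68, 69}}; |τ_{X×Y}| = 108.

Enumerate products U × V with U ∈ τ_X, V ∈ τ_Y (deduplicated):
  ∅ × ∅ = {} (∅)
  {γ} × {67} = {(γ,67)}
  {γ} × {69} = {(γ,69)}
  {δ} × {67} = {(δ,67)}
  {δ} × {69} = {(δ,69)}
  {γ} × {67, 69} = {(γ,67), (γ,69)}
  {γ, δ} × {67} = {(γ,67), (δ,67)}
  {γ, ε} × {67} = {(γ,67), (ε,67)}
  {γ} × {68, 69} = {(γ,68), (γ,69)}
  {γ, δ} × {69} = {(γ,69), (δ,69)}
  {γ, ε} × {69} = {(γ,69), (ε,69)}
  {δ} × {67, 69} = {(δ,67), (δ,69)}
  {δ} × {68, 69} = {(δ,68), (δ,69)}
  {γ} × {67, 68, 69} = {(γ,67), (γ,68), (γ,69)}
  {γ, δ, ε} × {67} = {(γ,67), (δ,67), (ε,67)}
  {γ, δ, ε} × {69} = {(γ,69), (δ,69), (ε,69)}
  {δ} × {67, 68, 69} = {(δ,67), (δ,68), (δ,69)}
  {γ, δ} × {67, 69} = {(γ,67), (γ,69), (δ,67), (δ,69)}
  {γ, ε} × {67, 69} = {(γ,67), (γ,69), (ε,67), (ε,69)}
  {γ, δ} × {68, 69} = {(γ,68), (γ,69), (δ,68), (δ,69)}
  {γ, ε} × {68, 69} = {(γ,68), (γ,69), (ε,68), (ε,69)}
  {γ, δ} × {67, 68, 69} = {(γ,67), (γ,68), (γ,69), (δ,67), (δ,68), (δ,69)}
  {γ, ε} × {67, 68, 69} = {(γ,67), (γ,68), (γ,69), (ε,67), (ε,68), (ε,69)}
  {γ, δ, ε} × {67, 69} = {(γ,67), (γ,69), (δ,67), (δ,69), (ε,67), (ε,69)}
  {γ, δ, ε} × {68, 69} = {(γ,68), (γ,69), (δ,68), (δ,69), (ε,68), (ε,69)}
  {γ, δ, ε} × {67, 68, 69} = {(γ,67), (γ,68), (γ,69), (δ,67), (δ,68), (δ,69), (ε,67), (ε,68), (ε,69)}
These 26 distinct sets form the basis B.
Close under arbitrary unions to get τ_{X×Y}; counting gives |τ_{X×Y}| = 108.


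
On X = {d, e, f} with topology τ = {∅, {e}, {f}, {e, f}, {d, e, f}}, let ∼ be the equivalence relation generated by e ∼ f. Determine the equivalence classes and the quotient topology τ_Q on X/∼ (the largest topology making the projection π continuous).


X/∼ = {[d], [e=f]}; |τ_Q| = 3.

Equivalence classes: [d], [e=f].
Quotient map π: X → X/∼ sends d ↦ [d], e ↦ [e=f], f ↦ [e=f].
For each subset V ⊆ X/∼, compute π^{-1}(V) ⊆ X and check whether π^{-1}(V) ∈ τ. V is open in τ_Q iff π^{-1}(V) ∈ τ.
  V = {}: π^{-1}(V) = ∅ ∈ τ ✓.
  V = {[d]}: π^{-1}(V) = {d} ∉ τ ✗.
  V = {[e=f]}: π^{-1}(V) = {e, f} ∈ τ ✓.
  V = {[d], [e=f]}: π^{-1}(V) = {d, e, f} ∈ τ ✓.
Open sets in the quotient: τ_Q = {{}, {[e=f]}, {[d], [e=f]}} (3 elements).


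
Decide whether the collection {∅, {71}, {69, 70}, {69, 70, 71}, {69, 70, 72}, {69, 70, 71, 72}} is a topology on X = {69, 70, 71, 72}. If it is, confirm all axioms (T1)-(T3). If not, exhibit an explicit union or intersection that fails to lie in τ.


τ IS a topology on X.

Axiom (T1): ∅ ∈ τ? Yes; X ∈ τ? Yes.
Axiom (T2/T3): check pairwise unions and intersections of members of τ.
All pairwise intersections and unions checked — each lies in τ. Therefore τ satisfies (T1), (T2), (T3): it IS a topology on X.


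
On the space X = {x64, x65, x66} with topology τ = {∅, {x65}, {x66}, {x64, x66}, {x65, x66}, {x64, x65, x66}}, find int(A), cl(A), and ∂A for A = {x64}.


int(A) = ∅, cl(A) = {x64}, ∂A = {x64}.

Closed sets in (X, τ) are complements of opens:
  closed(X, τ) = {∅, {x64}, {x65}, {x64, x65}, {x64, x66}, {x64, x65, x66}}.
int(A) = ⋃ {U ∈ τ : U ⊆ A}. Opens contained in A: ∅.
Taking the union of these: int(A) = ∅.
cl(A) = ⋂ {C closed : A ⊆ C}. Closed sets containing A: {x64}, {x64, x65}, {x64, x66}, {x64, x65, x66}.
Intersecting these: cl(A) = {x64}.
∂A = cl(A) ∖ int(A) = {x64} ∖ ∅ = {x64}.


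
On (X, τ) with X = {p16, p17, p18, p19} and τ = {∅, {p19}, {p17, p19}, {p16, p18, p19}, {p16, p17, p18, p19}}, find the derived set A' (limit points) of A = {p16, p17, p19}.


A' = {p16, p17, p18}

For each x ∈ X, list the open sets U ∈ τ with x ∈ U, then check whether U ∩ (A ∖ {x}) ≠ ∅ for every such U.
  x = p16: opens ∋ x are {p16, p18, p19}, {p16, p17, p18, p19}; each meets A ∖ {p16}, so x IS a limit point.
  x = p17: opens ∋ x are {p17, p19}, {p16, p17, p18, p19}; each meets A ∖ {p17}, so x IS a limit point.
  x = p18: opens ∋ x are {p16, p18, p19}, {p16, p17, p18, p19}; each meets A ∖ {p18}, so x IS a limit point.
  x = p19: open {p19} ∋ x has {p19} ∩ (A ∖ {p19}) = ∅, so x is NOT a limit point.
Collecting: A' = {p16, p17, p18}.


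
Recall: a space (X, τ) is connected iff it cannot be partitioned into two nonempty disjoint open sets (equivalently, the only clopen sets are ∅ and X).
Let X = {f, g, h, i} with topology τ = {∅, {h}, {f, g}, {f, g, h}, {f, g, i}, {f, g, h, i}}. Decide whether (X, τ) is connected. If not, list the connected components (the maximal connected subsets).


(X, τ) is disconnected; components = [{h}, {f, g, i}].

Find clopen sets (U ∈ τ with X ∖ U ∈ τ):
  U = ∅, X ∖ U = {f, g, h, i} — both open, so U is clopen.
  U = {h}, X ∖ U = {f, g, i} — both open, so U is clopen.
  U = {f, g, i}, X ∖ U = {h} — both open, so U is clopen.
  U = {f, g, h, i}, X ∖ U = ∅ — both open, so U is clopen.
Nontrivial clopen(s) exist: e.g. {f, g, i}. So (X, τ) is disconnected.
Compute connected components by grouping points that agree on all clopens:
  component: {h}
  component: {f, g, i}


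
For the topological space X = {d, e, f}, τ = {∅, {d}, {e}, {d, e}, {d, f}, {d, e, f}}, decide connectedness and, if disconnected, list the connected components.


(X, τ) is disconnected; components = [{e}, {d, f}].

Find clopen sets (U ∈ τ with X ∖ U ∈ τ):
  U = ∅, X ∖ U = {d, e, f} — both open, so U is clopen.
  U = {e}, X ∖ U = {d, f} — both open, so U is clopen.
  U = {d, f}, X ∖ U = {e} — both open, so U is clopen.
  U = {d, e, f}, X ∖ U = ∅ — both open, so U is clopen.
Nontrivial clopen(s) exist: e.g. {e}. So (X, τ) is disconnected.
Compute connected components by grouping points that agree on all clopens:
  component: {e}
  component: {d, f}


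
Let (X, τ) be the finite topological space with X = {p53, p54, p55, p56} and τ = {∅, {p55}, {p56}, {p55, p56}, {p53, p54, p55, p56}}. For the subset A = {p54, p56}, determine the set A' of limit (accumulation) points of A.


A' = {p53, p54}

For each x ∈ X, list the open sets U ∈ τ with x ∈ U, then check whether U ∩ (A ∖ {x}) ≠ ∅ for every such U.
  x = p53: opens ∋ x are {p53, p54, p55, p56}; each meets A ∖ {p53}, so x IS a limit point.
  x = p54: opens ∋ x are {p53, p54, p55, p56}; each meets A ∖ {p54}, so x IS a limit point.
  x = p55: open {p55} ∋ x has {p55} ∩ (A ∖ {p55}) = ∅, so x is NOT a limit point.
  x = p56: open {p56} ∋ x has {p56} ∩ (A ∖ {p56}) = ∅, so x is NOT a limit point.
Collecting: A' = {p53, p54}.


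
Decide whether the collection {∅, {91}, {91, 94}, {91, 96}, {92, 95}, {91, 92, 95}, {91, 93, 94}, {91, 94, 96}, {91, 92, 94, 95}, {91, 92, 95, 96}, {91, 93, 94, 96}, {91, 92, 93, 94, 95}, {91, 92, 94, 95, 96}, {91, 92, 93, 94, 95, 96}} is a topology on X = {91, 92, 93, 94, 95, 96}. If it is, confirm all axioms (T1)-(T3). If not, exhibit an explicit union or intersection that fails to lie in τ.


τ IS a topology on X.

Axiom (T1): ∅ ∈ τ? Yes; X ∈ τ? Yes.
Axiom (T2/T3): check pairwise unions and intersections of members of τ.
All pairwise intersections and unions checked — each lies in τ. Therefore τ satisfies (T1), (T2), (T3): it IS a topology on X.


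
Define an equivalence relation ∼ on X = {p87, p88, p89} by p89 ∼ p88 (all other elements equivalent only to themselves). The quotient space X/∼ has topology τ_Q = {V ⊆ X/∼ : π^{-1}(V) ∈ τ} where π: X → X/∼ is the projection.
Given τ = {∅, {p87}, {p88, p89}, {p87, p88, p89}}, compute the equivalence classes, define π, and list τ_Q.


X/∼ = {[p87], [p88=p89]}; |τ_Q| = 4.

Equivalence classes: [p87], [p88=p89].
Quotient map π: X → X/∼ sends p87 ↦ [p87], p88 ↦ [p88=p89], p89 ↦ [p88=p89].
For each subset V ⊆ X/∼, compute π^{-1}(V) ⊆ X and check whether π^{-1}(V) ∈ τ. V is open in τ_Q iff π^{-1}(V) ∈ τ.
  V = {}: π^{-1}(V) = ∅ ∈ τ ✓.
  V = {[p87]}: π^{-1}(V) = {p87} ∈ τ ✓.
  V = {[p88=p89]}: π^{-1}(V) = {p88, p89} ∈ τ ✓.
  V = {[p87], [p88=p89]}: π^{-1}(V) = {p87, p88, p89} ∈ τ ✓.
Open sets in the quotient: τ_Q = {{}, {[p87]}, {[p88=p89]}, {[p87], [p88=p89]}} (4 elements).


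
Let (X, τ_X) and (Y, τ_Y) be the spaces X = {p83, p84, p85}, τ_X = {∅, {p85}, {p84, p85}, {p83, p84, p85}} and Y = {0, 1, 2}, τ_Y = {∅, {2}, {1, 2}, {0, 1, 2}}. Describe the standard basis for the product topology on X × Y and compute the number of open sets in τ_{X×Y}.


Basis B = {∅ × ∅, {p85} × {2}, {p84, p85} × {2}, {p85} × {1, 2}, {p83, p84, p85} × {2}, {p85} × {0, 1, 2}, {p84, p85} × {1, 2}, {p83, p84, p85} × {1, 2}, {p84, p85} × {0, 1, 2}, {p83, p84, p85} × {0, 1, 2}}; |τ_{X×Y}| = 20.

Enumerate products U × V with U ∈ τ_X, V ∈ τ_Y (deduplicated):
  ∅ × ∅ = {} (∅)
  {p85} × {2} = {(p85,2)}
  {p84, p85} × {2} = {(p84,2), (p85,2)}
  {p85} × {1, 2} = {(p85,1), (p85,2)}
  {p83, p84, p85} × {2} = {(p83,2), (p84,2), (p85,2)}
  {p85} × {0, 1, 2} = {(p85,0), (p85,1), (p85,2)}
  {p84, p85} × {1, 2} = {(p84,1), (p84,2), (p85,1), (p85,2)}
  {p83, p84, p85} × {1, 2} = {(p83,1), (p83,2), (p84,1), (p84,2), (p85,1), (p85,2)}
  {p84, p85} × {0, 1, 2} = {(p84,0), (p84,1), (p84,2), (p85,0), (p85,1), (p85,2)}
  {p83, p84, p85} × {0, 1, 2} = {(p83,0), (p83,1), (p83,2), (p84,0), (p84,1), (p84,2), (p85,0), (p85,1), (p85,2)}
These 10 distinct sets form the basis B.
Close under arbitrary unions to get τ_{X×Y}; counting gives |τ_{X×Y}| = 20.


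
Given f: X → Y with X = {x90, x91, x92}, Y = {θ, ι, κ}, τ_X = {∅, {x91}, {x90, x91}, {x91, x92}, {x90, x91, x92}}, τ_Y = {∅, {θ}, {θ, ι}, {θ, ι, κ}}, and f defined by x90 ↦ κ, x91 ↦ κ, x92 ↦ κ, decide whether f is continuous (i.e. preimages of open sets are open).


f IS continuous.

Compute f^{-1}(U) for each U ∈ τ_Y:
  U = ∅: f^{-1}(U) = ∅ ∈ τ_X ✓.
  U = {θ}: f^{-1}(U) = ∅ ∈ τ_X ✓.
  U = {θ, ι}: f^{-1}(U) = ∅ ∈ τ_X ✓.
  U = {θ, ι, κ}: f^{-1}(U) = {x90, x91, x92} ∈ τ_X ✓.
Every preimage lies in τ_X, so f IS continuous.


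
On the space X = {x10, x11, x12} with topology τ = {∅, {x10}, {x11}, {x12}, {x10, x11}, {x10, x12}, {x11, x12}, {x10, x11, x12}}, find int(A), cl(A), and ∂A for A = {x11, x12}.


int(A) = {x11, x12}, cl(A) = {x11, x12}, ∂A = ∅.

Closed sets in (X, τ) are complements of opens:
  closed(X, τ) = {∅, {x10}, {x11}, {x12}, {x10, x11}, {x10, x12}, {x11, x12}, {x10, x11, x12}}.
int(A) = ⋃ {U ∈ τ : U ⊆ A}. Opens contained in A: ∅, {x11}, {x12}, {x11, x12}.
Taking the union of these: int(A) = {x11, x12}.
cl(A) = ⋂ {C closed : A ⊆ C}. Closed sets containing A: {x11, x12}, {x10, x11, x12}.
Intersecting these: cl(A) = {x11, x12}.
∂A = cl(A) ∖ int(A) = {x11, x12} ∖ {x11, x12} = ∅.


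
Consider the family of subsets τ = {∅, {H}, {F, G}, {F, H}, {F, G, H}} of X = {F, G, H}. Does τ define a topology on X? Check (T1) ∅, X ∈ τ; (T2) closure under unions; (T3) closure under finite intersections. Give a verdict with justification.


τ is NOT a topology on X.

Axiom (T1): ∅ ∈ τ? Yes; X ∈ τ? Yes.
Axiom (T2/T3): check pairwise unions and intersections of members of τ.
Counterexample for (T3): {F, G} ∩ {F, H} = {F} ∉ τ. Therefore τ is NOT a topology.


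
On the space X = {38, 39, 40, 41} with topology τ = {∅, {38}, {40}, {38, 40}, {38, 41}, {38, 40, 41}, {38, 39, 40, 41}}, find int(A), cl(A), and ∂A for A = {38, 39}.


int(A) = {38}, cl(A) = {38, 39, 41}, ∂A = {39, 41}.

Closed sets in (X, τ) are complements of opens:
  closed(X, τ) = {∅, {39}, {39, 40}, {39, 41}, {38, 39, 41}, {39, 40, 41}, {38, 39, 40, 41}}.
int(A) = ⋃ {U ∈ τ : U ⊆ A}. Opens contained in A: ∅, {38}.
Taking the union of these: int(A) = {38}.
cl(A) = ⋂ {C closed : A ⊆ C}. Closed sets containing A: {38, 39, 41}, {38, 39, 40, 41}.
Intersecting these: cl(A) = {38, 39, 41}.
∂A = cl(A) ∖ int(A) = {38, 39, 41} ∖ {38} = {39, 41}.


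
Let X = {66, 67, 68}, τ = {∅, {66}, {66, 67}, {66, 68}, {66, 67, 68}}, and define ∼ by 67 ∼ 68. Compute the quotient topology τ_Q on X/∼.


X/∼ = {[66], [67=68]}; |τ_Q| = 3.

Equivalence classes: [66], [67=68].
Quotient map π: X → X/∼ sends 66 ↦ [66], 67 ↦ [67=68], 68 ↦ [67=68].
For each subset V ⊆ X/∼, compute π^{-1}(V) ⊆ X and check whether π^{-1}(V) ∈ τ. V is open in τ_Q iff π^{-1}(V) ∈ τ.
  V = {}: π^{-1}(V) = ∅ ∈ τ ✓.
  V = {[66]}: π^{-1}(V) = {66} ∈ τ ✓.
  V = {[67=68]}: π^{-1}(V) = {67, 68} ∉ τ ✗.
  V = {[66], [67=68]}: π^{-1}(V) = {66, 67, 68} ∈ τ ✓.
Open sets in the quotient: τ_Q = {{}, {[66]}, {[66], [67=68]}} (3 elements).


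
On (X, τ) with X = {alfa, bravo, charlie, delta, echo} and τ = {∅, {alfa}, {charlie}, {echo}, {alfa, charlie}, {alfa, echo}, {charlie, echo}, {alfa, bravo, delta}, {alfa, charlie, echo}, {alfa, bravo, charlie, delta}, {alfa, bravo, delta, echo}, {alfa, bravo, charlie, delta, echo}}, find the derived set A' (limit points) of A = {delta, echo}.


A' = {bravo}

For each x ∈ X, list the open sets U ∈ τ with x ∈ U, then check whether U ∩ (A ∖ {x}) ≠ ∅ for every such U.
  x = alfa: open {alfa} ∋ x has {alfa} ∩ (A ∖ {alfa}) = ∅, so x is NOT a limit point.
  x = bravo: opens ∋ x are {alfa, bravo, delta}, {alfa, bravo, charlie, delta}, {alfa, bravo, delta, echo}, {alfa, bravo, charlie, delta, echo}; each meets A ∖ {bravo}, so x IS a limit point.
  x = charlie: open {charlie} ∋ x has {charlie} ∩ (A ∖ {charlie}) = ∅, so x is NOT a limit point.
  x = delta: open {alfa, bravo, delta} ∋ x has {alfa, bravo, delta} ∩ (A ∖ {delta}) = ∅, so x is NOT a limit point.
  x = echo: open {echo} ∋ x has {echo} ∩ (A ∖ {echo}) = ∅, so x is NOT a limit point.
Collecting: A' = {bravo}.


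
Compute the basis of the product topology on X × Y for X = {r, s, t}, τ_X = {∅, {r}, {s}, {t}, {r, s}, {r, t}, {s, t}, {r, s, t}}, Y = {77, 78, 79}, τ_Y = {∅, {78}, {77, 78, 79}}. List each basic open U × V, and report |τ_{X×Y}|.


Basis B = {∅ × ∅, {r} × {78}, {s} × {78}, {t} × {78}, {r, s} × {78}, {r, t} × {78}, {s, t} × {78}, {r} × {77, 78, 79}, {r, s, t} × {78}, {s} × {77, 78, 79}, {t} × {77, 78, 79}, {r, s} × {77, 78, 79}, {r, t} × {77, 78, 79}, {s, t} × {77, 78, 79}, {r, s, t} × {77, 78, 79}}; |τ_{X×Y}| = 27.

Enumerate products U × V with U ∈ τ_X, V ∈ τ_Y (deduplicated):
  ∅ × ∅ = {} (∅)
  {r} × {78} = {(r,78)}
  {s} × {78} = {(s,78)}
  {t} × {78} = {(t,78)}
  {r, s} × {78} = {(r,78), (s,78)}
  {r, t} × {78} = {(r,78), (t,78)}
  {s, t} × {78} = {(s,78), (t,78)}
  {r} × {77, 78, 79} = {(r,77), (r,78), (r,79)}
  {r, s, t} × {78} = {(r,78), (s,78), (t,78)}
  {s} × {77, 78, 79} = {(s,77), (s,78), (s,79)}
  {t} × {77, 78, 79} = {(t,77), (t,78), (t,79)}
  {r, s} × {77, 78, 79} = {(r,77), (r,78), (r,79), (s,77), (s,78), (s,79)}
  {r, t} × {77, 78, 79} = {(r,77), (r,78), (r,79), (t,77), (t,78), (t,79)}
  {s, t} × {77, 78, 79} = {(s,77), (s,78), (s,79), (t,77), (t,78), (t,79)}
  {r, s, t} × {77, 78, 79} = {(r,77), (r,78), (r,79), (s,77), (s,78), (s,79), (t,77), (t,78), (t,79)}
These 15 distinct sets form the basis B.
Close under arbitrary unions to get τ_{X×Y}; counting gives |τ_{X×Y}| = 27.


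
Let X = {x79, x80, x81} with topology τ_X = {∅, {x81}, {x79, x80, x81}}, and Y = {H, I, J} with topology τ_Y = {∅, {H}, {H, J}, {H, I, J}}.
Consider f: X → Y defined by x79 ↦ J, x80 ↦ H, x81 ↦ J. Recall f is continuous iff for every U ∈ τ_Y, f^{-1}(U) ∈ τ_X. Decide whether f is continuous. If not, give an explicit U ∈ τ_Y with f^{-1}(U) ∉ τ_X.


f is NOT continuous.

Compute f^{-1}(U) for each U ∈ τ_Y:
  U = ∅: f^{-1}(U) = ∅ ∈ τ_X ✓.
  U = {H}: f^{-1}(U) = {x80} ∉ τ_X ✗.
  U = {H, J}: f^{-1}(U) = {x79, x80, x81} ∈ τ_X ✓.
  U = {H, I, J}: f^{-1}(U) = {x79, x80, x81} ∈ τ_X ✓.
Found U = {H} with f^{-1}(U) = {x80} not in τ_X. Therefore f is NOT continuous.


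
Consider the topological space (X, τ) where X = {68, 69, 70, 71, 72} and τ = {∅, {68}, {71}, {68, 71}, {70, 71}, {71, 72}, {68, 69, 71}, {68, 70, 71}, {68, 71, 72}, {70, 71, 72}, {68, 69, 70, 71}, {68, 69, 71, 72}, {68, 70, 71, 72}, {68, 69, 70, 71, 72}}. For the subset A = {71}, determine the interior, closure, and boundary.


int(A) = {71}, cl(A) = {69, 70, 71, 72}, ∂A = {69, 70, 72}.

Closed sets in (X, τ) are complements of opens:
  closed(X, τ) = {∅, {69}, {70}, {72}, {68, 69}, {69, 70}, {69, 72}, {70, 72}, {68, 69, 70}, {68, 69, 72}, {69, 70, 72}, {68, 69, 70, 72}, {69, 70, 71, 72}, {68, 69, 70, 71, 72}}.
int(A) = ⋃ {U ∈ τ : U ⊆ A}. Opens contained in A: ∅, {71}.
Taking the union of these: int(A) = {71}.
cl(A) = ⋂ {C closed : A ⊆ C}. Closed sets containing A: {69, 70, 71, 72}, {68, 69, 70, 71, 72}.
Intersecting these: cl(A) = {69, 70, 71, 72}.
∂A = cl(A) ∖ int(A) = {69, 70, 71, 72} ∖ {71} = {69, 70, 72}.


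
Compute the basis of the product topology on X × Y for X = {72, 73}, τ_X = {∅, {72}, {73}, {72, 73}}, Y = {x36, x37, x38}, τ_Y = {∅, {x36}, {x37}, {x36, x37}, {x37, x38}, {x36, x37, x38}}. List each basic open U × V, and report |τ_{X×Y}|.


Basis B = {∅ × ∅, {72} × {x36}, {72} × {x37}, {73} × {x36}, {73} × {x37}, {72} × {x36, x37}, {72, 73} × {x36}, {72} × {x37, x38}, {72, 73} × {x37}, {73} × {x36, x37}, {73} × {x37, x38}, {72} × {x36, x37, x38}, {73} × {x36, x37, x38}, {72, 73} × {x36, x37}, {72, 73} × {x37, x38}, {72, 73} × {x36, x37, x38}}; |τ_{X×Y}| = 36.

Enumerate products U × V with U ∈ τ_X, V ∈ τ_Y (deduplicated):
  ∅ × ∅ = {} (∅)
  {72} × {x36} = {(72,x36)}
  {72} × {x37} = {(72,x37)}
  {73} × {x36} = {(73,x36)}
  {73} × {x37} = {(73,x37)}
  {72} × {x36, x37} = {(72,x36), (72,x37)}
  {72, 73} × {x36} = {(72,x36), (73,x36)}
  {72} × {x37, x38} = {(72,x37), (72,x38)}
  {72, 73} × {x37} = {(72,x37), (73,x37)}
  {73} × {x36, x37} = {(73,x36), (73,x37)}
  {73} × {x37, x38} = {(73,x37), (73,x38)}
  {72} × {x36, x37, x38} = {(72,x36), (72,x37), (72,x38)}
  {73} × {x36, x37, x38} = {(73,x36), (73,x37), (73,x38)}
  {72, 73} × {x36, x37} = {(72,x36), (72,x37), (73,x36), (73,x37)}
  {72, 73} × {x37, x38} = {(72,x37), (72,x38), (73,x37), (73,x38)}
  {72, 73} × {x36, x37, x38} = {(72,x36), (72,x37), (72,x38), (73,x36), (73,x37), (73,x38)}
These 16 distinct sets form the basis B.
Close under arbitrary unions to get τ_{X×Y}; counting gives |τ_{X×Y}| = 36.


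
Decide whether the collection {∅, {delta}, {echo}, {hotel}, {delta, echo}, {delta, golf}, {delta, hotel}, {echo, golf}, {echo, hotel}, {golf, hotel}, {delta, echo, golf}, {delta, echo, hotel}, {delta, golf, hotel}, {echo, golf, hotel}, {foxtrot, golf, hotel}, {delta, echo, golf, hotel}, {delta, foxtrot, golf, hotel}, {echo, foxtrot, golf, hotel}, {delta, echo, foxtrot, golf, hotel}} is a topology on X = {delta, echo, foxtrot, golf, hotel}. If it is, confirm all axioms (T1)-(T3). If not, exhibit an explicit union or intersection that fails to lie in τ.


τ is NOT a topology on X.

Axiom (T1): ∅ ∈ τ? Yes; X ∈ τ? Yes.
Axiom (T2/T3): check pairwise unions and intersections of members of τ.
Counterexample for (T3): {delta, golf} ∩ {echo, golf} = {golf} ∉ τ. Therefore τ is NOT a topology.


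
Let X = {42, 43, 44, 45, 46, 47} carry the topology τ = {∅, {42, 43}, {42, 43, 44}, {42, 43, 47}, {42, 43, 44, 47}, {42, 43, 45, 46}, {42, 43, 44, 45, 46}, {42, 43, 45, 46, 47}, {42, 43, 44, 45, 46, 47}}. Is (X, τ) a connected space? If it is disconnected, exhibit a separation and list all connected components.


(X, τ) is connected.

Find clopen sets (U ∈ τ with X ∖ U ∈ τ):
  U = ∅, X ∖ U = {42, 43, 44, 45, 46, 47} — both open, so U is clopen.
  U = {42, 43, 44, 45, 46, 47}, X ∖ U = ∅ — both open, so U is clopen.
Only trivial clopens (∅ and X) exist, so (X, τ) is connected.
Compute connected components by grouping points that agree on all clopens:
  component: {42, 43, 44, 45, 46, 47}


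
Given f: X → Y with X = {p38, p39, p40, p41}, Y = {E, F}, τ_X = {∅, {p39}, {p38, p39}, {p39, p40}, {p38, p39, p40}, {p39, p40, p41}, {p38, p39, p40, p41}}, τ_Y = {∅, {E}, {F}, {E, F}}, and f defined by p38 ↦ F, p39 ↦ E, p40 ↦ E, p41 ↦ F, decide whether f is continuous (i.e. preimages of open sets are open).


f is NOT continuous.

Compute f^{-1}(U) for each U ∈ τ_Y:
  U = ∅: f^{-1}(U) = ∅ ∈ τ_X ✓.
  U = {E}: f^{-1}(U) = {p39, p40} ∈ τ_X ✓.
  U = {F}: f^{-1}(U) = {p38, p41} ∉ τ_X ✗.
  U = {E, F}: f^{-1}(U) = {p38, p39, p40, p41} ∈ τ_X ✓.
Found U = {F} with f^{-1}(U) = {p38, p41} not in τ_X. Therefore f is NOT continuous.


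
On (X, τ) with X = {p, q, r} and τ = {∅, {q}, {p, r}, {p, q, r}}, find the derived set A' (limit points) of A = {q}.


A' = ∅

For each x ∈ X, list the open sets U ∈ τ with x ∈ U, then check whether U ∩ (A ∖ {x}) ≠ ∅ for every such U.
  x = p: open {p, r} ∋ x has {p, r} ∩ (A ∖ {p}) = ∅, so x is NOT a limit point.
  x = q: open {q} ∋ x has {q} ∩ (A ∖ {q}) = ∅, so x is NOT a limit point.
  x = r: open {p, r} ∋ x has {p, r} ∩ (A ∖ {r}) = ∅, so x is NOT a limit point.
Collecting: A' = ∅.


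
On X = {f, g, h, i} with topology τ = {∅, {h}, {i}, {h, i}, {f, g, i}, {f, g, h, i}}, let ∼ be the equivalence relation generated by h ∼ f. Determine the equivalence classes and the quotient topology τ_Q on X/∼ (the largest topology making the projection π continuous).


X/∼ = {[f=h], [g], [i]}; |τ_Q| = 3.

Equivalence classes: [f=h], [g], [i].
Quotient map π: X → X/∼ sends f ↦ [f=h], g ↦ [g], h ↦ [f=h], i ↦ [i].
For each subset V ⊆ X/∼, compute π^{-1}(V) ⊆ X and check whether π^{-1}(V) ∈ τ. V is open in τ_Q iff π^{-1}(V) ∈ τ.
  V = {}: π^{-1}(V) = ∅ ∈ τ ✓.
  V = {[f=h]}: π^{-1}(V) = {f, h} ∉ τ ✗.
  V = {[g]}: π^{-1}(V) = {g} ∉ τ ✗.
  V = {[f=h], [g]}: π^{-1}(V) = {f, g, h} ∉ τ ✗.
  V = {[i]}: π^{-1}(V) = {i} ∈ τ ✓.
  V = {[f=h], [i]}: π^{-1}(V) = {f, h, i} ∉ τ ✗.
  V = {[g], [i]}: π^{-1}(V) = {g, i} ∉ τ ✗.
  V = {[f=h], [g], [i]}: π^{-1}(V) = {f, g, h, i} ∈ τ ✓.
Open sets in the quotient: τ_Q = {{}, {[i]}, {[f=h], [g], [i]}} (3 elements).


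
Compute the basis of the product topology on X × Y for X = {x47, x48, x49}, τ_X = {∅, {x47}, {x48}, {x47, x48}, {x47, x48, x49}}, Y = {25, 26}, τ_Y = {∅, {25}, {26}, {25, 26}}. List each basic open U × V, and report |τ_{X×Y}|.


Basis B = {∅ × ∅, {x47} × {25}, {x47} × {26}, {x48} × {25}, {x48} × {26}, {x47} × {25, 26}, {x47, x48} × {25}, {x47, x48} × {26}, {x48} × {25, 26}, {x47, x48, x49} × {25}, {x47, x48, x49} × {26}, {x47, x48} × {25, 26}, {x47, x48, x49} × {25, 26}}; |τ_{X×Y}| = 25.

Enumerate products U × V with U ∈ τ_X, V ∈ τ_Y (deduplicated):
  ∅ × ∅ = {} (∅)
  {x47} × {25} = {(x47,25)}
  {x47} × {26} = {(x47,26)}
  {x48} × {25} = {(x48,25)}
  {x48} × {26} = {(x48,26)}
  {x47} × {25, 26} = {(x47,25), (x47,26)}
  {x47, x48} × {25} = {(x47,25), (x48,25)}
  {x47, x48} × {26} = {(x47,26), (x48,26)}
  {x48} × {25, 26} = {(x48,25), (x48,26)}
  {x47, x48, x49} × {25} = {(x47,25), (x48,25), (x49,25)}
  {x47, x48, x49} × {26} = {(x47,26), (x48,26), (x49,26)}
  {x47, x48} × {25, 26} = {(x47,25), (x47,26), (x48,25), (x48,26)}
  {x47, x48, x49} × {25, 26} = {(x47,25), (x47,26), (x48,25), (x48,26), (x49,25), (x49,26)}
These 13 distinct sets form the basis B.
Close under arbitrary unions to get τ_{X×Y}; counting gives |τ_{X×Y}| = 25.


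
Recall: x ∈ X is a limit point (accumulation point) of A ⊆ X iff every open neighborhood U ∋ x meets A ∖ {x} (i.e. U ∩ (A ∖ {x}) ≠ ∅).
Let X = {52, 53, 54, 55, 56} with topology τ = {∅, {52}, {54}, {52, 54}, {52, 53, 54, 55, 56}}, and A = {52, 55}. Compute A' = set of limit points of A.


A' = {53, 55, 56}

For each x ∈ X, list the open sets U ∈ τ with x ∈ U, then check whether U ∩ (A ∖ {x}) ≠ ∅ for every such U.
  x = 52: open {52} ∋ x has {52} ∩ (A ∖ {52}) = ∅, so x is NOT a limit point.
  x = 53: opens ∋ x are {52, 53, 54, 55, 56}; each meets A ∖ {53}, so x IS a limit point.
  x = 54: open {54} ∋ x has {54} ∩ (A ∖ {54}) = ∅, so x is NOT a limit point.
  x = 55: opens ∋ x are {52, 53, 54, 55, 56}; each meets A ∖ {55}, so x IS a limit point.
  x = 56: opens ∋ x are {52, 53, 54, 55, 56}; each meets A ∖ {56}, so x IS a limit point.
Collecting: A' = {53, 55, 56}.


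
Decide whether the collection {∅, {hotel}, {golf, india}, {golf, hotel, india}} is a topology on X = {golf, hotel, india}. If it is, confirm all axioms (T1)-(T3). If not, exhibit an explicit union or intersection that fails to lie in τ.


τ IS a topology on X.

Axiom (T1): ∅ ∈ τ? Yes; X ∈ τ? Yes.
Axiom (T2/T3): check pairwise unions and intersections of members of τ.
All pairwise intersections and unions checked — each lies in τ. Therefore τ satisfies (T1), (T2), (T3): it IS a topology on X.


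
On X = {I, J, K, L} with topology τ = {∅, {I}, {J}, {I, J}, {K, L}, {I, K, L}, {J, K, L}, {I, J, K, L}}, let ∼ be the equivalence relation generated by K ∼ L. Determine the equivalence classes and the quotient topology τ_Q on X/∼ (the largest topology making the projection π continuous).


X/∼ = {[I], [J], [K=L]}; |τ_Q| = 8.

Equivalence classes: [I], [J], [K=L].
Quotient map π: X → X/∼ sends I ↦ [I], J ↦ [J], K ↦ [K=L], L ↦ [K=L].
For each subset V ⊆ X/∼, compute π^{-1}(V) ⊆ X and check whether π^{-1}(V) ∈ τ. V is open in τ_Q iff π^{-1}(V) ∈ τ.
  V = {}: π^{-1}(V) = ∅ ∈ τ ✓.
  V = {[I]}: π^{-1}(V) = {I} ∈ τ ✓.
  V = {[J]}: π^{-1}(V) = {J} ∈ τ ✓.
  V = {[I], [J]}: π^{-1}(V) = {I, J} ∈ τ ✓.
  V = {[K=L]}: π^{-1}(V) = {K, L} ∈ τ ✓.
  V = {[I], [K=L]}: π^{-1}(V) = {I, K, L} ∈ τ ✓.
  V = {[J], [K=L]}: π^{-1}(V) = {J, K, L} ∈ τ ✓.
  V = {[I], [J], [K=L]}: π^{-1}(V) = {I, J, K, L} ∈ τ ✓.
Open sets in the quotient: τ_Q = {{}, {[I]}, {[J]}, {[I], [J]}, {[K=L]}, {[I], [K=L]}, {[J], [K=L]}, {[I], [J], [K=L]}} (8 elements).


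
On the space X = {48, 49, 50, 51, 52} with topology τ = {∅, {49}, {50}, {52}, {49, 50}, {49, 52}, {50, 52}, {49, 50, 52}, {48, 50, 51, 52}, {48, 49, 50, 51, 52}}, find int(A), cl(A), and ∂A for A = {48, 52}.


int(A) = {52}, cl(A) = {48, 51, 52}, ∂A = {48, 51}.

Closed sets in (X, τ) are complements of opens:
  closed(X, τ) = {∅, {49}, {48, 51}, {48, 49, 51}, {48, 50, 51}, {48, 51, 52}, {48, 49, 50, 51}, {48, 49, 51, 52}, {48, 50, 51, 52}, {48, 49, 50, 51, 52}}.
int(A) = ⋃ {U ∈ τ : U ⊆ A}. Opens contained in A: ∅, {52}.
Taking the union of these: int(A) = {52}.
cl(A) = ⋂ {C closed : A ⊆ C}. Closed sets containing A: {48, 51, 52}, {48, 49, 51, 52}, {48, 50, 51, 52}, {48, 49, 50, 51, 52}.
Intersecting these: cl(A) = {48, 51, 52}.
∂A = cl(A) ∖ int(A) = {48, 51, 52} ∖ {52} = {48, 51}.


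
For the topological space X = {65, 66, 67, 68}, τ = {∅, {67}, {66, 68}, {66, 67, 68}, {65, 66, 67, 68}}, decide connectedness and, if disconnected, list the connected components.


(X, τ) is connected.

Find clopen sets (U ∈ τ with X ∖ U ∈ τ):
  U = ∅, X ∖ U = {65, 66, 67, 68} — both open, so U is clopen.
  U = {65, 66, 67, 68}, X ∖ U = ∅ — both open, so U is clopen.
Only trivial clopens (∅ and X) exist, so (X, τ) is connected.
Compute connected components by grouping points that agree on all clopens:
  component: {65, 66, 67, 68}


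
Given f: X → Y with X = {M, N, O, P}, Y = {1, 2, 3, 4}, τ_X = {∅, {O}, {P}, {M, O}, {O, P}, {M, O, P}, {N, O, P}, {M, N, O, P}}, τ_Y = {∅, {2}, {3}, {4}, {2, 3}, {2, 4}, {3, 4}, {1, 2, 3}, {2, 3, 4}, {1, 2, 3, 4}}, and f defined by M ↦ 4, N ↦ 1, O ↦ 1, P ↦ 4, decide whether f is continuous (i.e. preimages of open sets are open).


f is NOT continuous.

Compute f^{-1}(U) for each U ∈ τ_Y:
  U = ∅: f^{-1}(U) = ∅ ∈ τ_X ✓.
  U = {2}: f^{-1}(U) = ∅ ∈ τ_X ✓.
  U = {3}: f^{-1}(U) = ∅ ∈ τ_X ✓.
  U = {4}: f^{-1}(U) = {M, P} ∉ τ_X ✗.
  U = {2, 3}: f^{-1}(U) = ∅ ∈ τ_X ✓.
  U = {2, 4}: f^{-1}(U) = {M, P} ∉ τ_X ✗.
  U = {3, 4}: f^{-1}(U) = {M, P} ∉ τ_X ✗.
  U = {1, 2, 3}: f^{-1}(U) = {N, O} ∉ τ_X ✗.
  U = {2, 3, 4}: f^{-1}(U) = {M, P} ∉ τ_X ✗.
  U = {1, 2, 3, 4}: f^{-1}(U) = {M, N, O, P} ∈ τ_X ✓.
Found U = {4} with f^{-1}(U) = {M, P} not in τ_X. Therefore f is NOT continuous.


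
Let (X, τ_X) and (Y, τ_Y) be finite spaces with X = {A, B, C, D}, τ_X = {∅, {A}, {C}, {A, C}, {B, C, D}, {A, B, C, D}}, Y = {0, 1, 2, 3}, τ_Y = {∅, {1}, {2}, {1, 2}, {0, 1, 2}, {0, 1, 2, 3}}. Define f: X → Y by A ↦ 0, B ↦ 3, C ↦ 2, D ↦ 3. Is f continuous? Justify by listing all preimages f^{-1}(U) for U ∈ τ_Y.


f IS continuous.

Compute f^{-1}(U) for each U ∈ τ_Y:
  U = ∅: f^{-1}(U) = ∅ ∈ τ_X ✓.
  U = {1}: f^{-1}(U) = ∅ ∈ τ_X ✓.
  U = {2}: f^{-1}(U) = {C} ∈ τ_X ✓.
  U = {1, 2}: f^{-1}(U) = {C} ∈ τ_X ✓.
  U = {0, 1, 2}: f^{-1}(U) = {A, C} ∈ τ_X ✓.
  U = {0, 1, 2, 3}: f^{-1}(U) = {A, B, C, D} ∈ τ_X ✓.
Every preimage lies in τ_X, so f IS continuous.


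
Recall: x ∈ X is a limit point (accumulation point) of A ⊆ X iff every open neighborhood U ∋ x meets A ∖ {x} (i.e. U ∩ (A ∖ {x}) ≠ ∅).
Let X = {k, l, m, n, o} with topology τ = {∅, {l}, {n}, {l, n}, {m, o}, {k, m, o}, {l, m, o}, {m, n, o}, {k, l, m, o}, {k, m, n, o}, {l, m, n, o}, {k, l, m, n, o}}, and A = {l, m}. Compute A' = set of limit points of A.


A' = {k, o}

For each x ∈ X, list the open sets U ∈ τ with x ∈ U, then check whether U ∩ (A ∖ {x}) ≠ ∅ for every such U.
  x = k: opens ∋ x are {k, m, o}, {k, l, m, o}, {k, m, n, o}, {k, l, m, n, o}; each meets A ∖ {k}, so x IS a limit point.
  x = l: open {l} ∋ x has {l} ∩ (A ∖ {l}) = ∅, so x is NOT a limit point.
  x = m: open {m, o} ∋ x has {m, o} ∩ (A ∖ {m}) = ∅, so x is NOT a limit point.
  x = n: open {n} ∋ x has {n} ∩ (A ∖ {n}) = ∅, so x is NOT a limit point.
  x = o: opens ∋ x are {m, o}, {k, m, o}, {l, m, o}, {m, n, o}, {k, l, m, o}, {k, m, n, o}, {l, m, n, o}, {k, l, m, n, o}; each meets A ∖ {o}, so x IS a limit point.
Collecting: A' = {k, o}.


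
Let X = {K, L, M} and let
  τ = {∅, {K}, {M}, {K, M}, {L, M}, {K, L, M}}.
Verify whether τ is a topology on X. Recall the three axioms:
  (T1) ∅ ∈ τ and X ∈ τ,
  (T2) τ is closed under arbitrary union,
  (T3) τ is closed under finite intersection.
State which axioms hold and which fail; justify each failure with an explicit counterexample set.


τ IS a topology on X.

Axiom (T1): ∅ ∈ τ? Yes; X ∈ τ? Yes.
Axiom (T2/T3): check pairwise unions and intersections of members of τ.
All pairwise intersections and unions checked — each lies in τ. Therefore τ satisfies (T1), (T2), (T3): it IS a topology on X.
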